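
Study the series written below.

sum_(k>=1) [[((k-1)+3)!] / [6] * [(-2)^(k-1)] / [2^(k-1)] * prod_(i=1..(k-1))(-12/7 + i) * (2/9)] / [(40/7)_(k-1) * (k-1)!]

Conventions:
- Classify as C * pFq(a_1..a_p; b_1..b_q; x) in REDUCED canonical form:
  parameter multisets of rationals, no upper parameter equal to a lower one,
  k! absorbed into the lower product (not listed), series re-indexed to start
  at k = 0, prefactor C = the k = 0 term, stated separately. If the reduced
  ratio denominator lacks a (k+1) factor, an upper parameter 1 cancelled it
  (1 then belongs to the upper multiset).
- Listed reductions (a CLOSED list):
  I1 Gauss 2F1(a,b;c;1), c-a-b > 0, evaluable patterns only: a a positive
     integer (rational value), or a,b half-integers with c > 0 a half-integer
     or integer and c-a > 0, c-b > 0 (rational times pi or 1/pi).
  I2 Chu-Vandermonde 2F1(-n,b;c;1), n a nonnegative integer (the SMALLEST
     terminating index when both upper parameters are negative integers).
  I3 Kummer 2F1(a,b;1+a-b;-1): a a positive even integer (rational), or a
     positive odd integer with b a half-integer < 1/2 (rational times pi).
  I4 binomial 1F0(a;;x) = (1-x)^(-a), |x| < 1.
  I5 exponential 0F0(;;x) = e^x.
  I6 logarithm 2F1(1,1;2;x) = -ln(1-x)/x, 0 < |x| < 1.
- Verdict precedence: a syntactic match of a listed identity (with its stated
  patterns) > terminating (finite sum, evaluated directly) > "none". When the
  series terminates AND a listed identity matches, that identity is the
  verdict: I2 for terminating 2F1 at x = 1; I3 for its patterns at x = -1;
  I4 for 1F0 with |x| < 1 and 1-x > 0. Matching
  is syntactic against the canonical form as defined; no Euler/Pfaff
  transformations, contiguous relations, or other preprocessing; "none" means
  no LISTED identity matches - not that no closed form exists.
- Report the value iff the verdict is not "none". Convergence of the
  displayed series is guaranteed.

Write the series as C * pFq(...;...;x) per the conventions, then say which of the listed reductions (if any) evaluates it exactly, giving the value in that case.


Classification (C = 2/9): 2F1 with upper {-5/7, 4}, lower {40/7}, argument x = -1. Verdict: the Kummer evaluation I3 fires (x = -1; c = 40/7 equals 1+a-b for upper {-5/7, 4}: listed pattern). Value: 143/441.

First insight: t_0 = 2/9 here, and the factorial ratio (C = 2/9) (k+a-1)!/(a-1)! is a rising factorial (a)_k.
Adjacent-term ratio: r(k) = (-1) * (k-5/7) (k+4) / [(k+40/7) (k+1)] - rational in k. x = (-1); t_0 = 2/9; negate the roots.


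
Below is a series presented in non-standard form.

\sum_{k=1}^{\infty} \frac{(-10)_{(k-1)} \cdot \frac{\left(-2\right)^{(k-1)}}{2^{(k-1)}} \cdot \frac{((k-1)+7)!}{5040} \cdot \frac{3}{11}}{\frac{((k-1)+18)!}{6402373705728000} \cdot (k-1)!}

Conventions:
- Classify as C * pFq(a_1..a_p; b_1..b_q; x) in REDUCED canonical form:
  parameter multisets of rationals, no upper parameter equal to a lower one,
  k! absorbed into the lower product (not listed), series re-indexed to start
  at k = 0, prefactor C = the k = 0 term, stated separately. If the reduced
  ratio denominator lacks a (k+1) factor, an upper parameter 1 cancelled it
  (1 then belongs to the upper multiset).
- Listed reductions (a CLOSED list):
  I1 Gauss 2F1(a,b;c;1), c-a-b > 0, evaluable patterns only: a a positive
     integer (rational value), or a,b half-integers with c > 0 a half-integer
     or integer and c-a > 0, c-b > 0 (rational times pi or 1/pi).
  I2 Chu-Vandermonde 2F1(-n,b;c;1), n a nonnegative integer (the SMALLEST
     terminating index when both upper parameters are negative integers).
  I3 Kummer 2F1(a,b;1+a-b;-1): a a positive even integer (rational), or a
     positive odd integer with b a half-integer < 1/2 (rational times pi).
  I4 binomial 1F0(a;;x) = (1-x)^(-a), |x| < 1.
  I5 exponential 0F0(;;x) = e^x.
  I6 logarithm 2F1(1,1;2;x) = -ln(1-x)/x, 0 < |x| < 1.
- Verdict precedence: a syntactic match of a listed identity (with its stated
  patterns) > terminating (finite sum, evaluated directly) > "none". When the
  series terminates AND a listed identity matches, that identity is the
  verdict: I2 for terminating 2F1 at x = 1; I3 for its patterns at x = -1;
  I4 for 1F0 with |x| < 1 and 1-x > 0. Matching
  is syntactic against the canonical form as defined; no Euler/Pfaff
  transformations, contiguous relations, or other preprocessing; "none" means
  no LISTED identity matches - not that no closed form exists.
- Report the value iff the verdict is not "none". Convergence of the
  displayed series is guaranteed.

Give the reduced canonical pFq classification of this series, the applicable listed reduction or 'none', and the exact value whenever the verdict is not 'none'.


Reduced: x = -1, 2F1, upper = {-10, 8}, lower = {19}, C = \frac{3}{11}. Verdict (x = -1): the Kummer evaluation I3 applies (x = -1; c = 19 equals 1+a-b for upper {-10, 8}: listed pattern). Exact value: \frac{918}{77}.

Structural cue: with t_0 = \frac{3}{11}, the factorial ratio (C = 3/11) (k+a-1)!/(a-1)! is a rising factorial (a)_k.
Step ratio: r(k) = -1 * (k-10) (k+8) / [(k+19) (k+1)] - rational; roots negated = parameters, x = -1, C = \frac{3}{11}.


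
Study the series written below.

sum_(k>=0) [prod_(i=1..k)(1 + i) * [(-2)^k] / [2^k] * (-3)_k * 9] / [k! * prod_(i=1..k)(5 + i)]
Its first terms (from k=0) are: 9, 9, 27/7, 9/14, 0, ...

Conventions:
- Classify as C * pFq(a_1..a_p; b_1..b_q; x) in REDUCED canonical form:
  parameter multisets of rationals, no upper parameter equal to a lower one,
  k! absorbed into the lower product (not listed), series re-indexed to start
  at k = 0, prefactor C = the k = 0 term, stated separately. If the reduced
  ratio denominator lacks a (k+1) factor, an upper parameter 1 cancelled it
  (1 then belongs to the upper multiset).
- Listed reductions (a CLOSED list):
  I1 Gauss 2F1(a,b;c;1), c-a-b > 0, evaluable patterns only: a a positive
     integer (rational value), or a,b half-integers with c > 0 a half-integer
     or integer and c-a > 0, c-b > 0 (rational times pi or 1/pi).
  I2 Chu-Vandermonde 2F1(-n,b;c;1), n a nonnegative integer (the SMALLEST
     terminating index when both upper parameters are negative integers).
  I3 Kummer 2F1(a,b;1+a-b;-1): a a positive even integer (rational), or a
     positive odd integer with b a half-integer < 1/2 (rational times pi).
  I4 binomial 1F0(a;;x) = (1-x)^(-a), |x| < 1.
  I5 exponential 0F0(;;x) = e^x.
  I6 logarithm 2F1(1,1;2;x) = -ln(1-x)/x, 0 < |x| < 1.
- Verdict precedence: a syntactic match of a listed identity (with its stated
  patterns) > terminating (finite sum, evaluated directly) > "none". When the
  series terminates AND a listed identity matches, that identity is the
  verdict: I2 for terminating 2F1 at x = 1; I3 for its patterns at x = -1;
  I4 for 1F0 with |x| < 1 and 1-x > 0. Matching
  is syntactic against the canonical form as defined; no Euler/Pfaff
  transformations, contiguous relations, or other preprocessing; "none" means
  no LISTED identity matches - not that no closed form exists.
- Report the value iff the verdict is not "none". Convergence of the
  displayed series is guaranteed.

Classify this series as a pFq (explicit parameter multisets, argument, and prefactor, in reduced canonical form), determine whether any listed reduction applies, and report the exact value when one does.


The tell: x = (-1) and the two k-th powers (C = 9) combine into one argument.
Ratio: r(k) = (-1) * (k-3) (k+2) / [(k+6) (k+1)] - rational in k, leading ratio (-1); with t_0 = 9, classification follows.

Reduced: x = -1, 2F1, upper = {-3, 2}, lower = {6}, C = 9. Verdict: Kummer's theorem (I3) applies (x = -1; c = 6 equals 1+a-b for upper {-3, 2}: listed pattern). Value: 45/2.


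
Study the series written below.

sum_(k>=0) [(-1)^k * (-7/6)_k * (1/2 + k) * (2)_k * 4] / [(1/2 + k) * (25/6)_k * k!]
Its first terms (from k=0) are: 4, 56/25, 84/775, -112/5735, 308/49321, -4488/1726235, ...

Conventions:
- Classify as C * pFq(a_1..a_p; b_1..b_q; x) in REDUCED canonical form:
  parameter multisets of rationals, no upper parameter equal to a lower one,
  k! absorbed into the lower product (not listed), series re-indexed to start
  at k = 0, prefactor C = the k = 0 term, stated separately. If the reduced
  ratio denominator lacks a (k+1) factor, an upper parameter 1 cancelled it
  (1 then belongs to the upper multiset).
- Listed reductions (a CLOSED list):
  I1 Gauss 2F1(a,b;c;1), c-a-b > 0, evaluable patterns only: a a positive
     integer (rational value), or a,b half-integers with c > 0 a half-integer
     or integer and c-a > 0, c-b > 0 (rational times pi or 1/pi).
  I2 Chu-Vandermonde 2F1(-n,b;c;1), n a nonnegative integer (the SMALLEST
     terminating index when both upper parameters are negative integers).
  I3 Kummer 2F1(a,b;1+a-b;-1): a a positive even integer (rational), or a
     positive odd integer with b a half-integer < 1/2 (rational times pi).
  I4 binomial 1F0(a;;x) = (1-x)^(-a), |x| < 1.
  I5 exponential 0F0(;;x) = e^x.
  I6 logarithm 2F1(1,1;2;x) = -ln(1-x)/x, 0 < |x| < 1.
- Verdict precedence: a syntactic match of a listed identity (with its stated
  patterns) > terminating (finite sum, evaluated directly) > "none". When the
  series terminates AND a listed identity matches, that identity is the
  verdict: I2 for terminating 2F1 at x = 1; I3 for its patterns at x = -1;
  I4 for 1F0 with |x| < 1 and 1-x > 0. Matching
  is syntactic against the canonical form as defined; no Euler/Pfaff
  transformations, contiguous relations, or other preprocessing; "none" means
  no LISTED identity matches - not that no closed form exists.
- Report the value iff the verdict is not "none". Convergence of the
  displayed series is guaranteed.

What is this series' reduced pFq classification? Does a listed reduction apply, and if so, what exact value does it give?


The series (x = -1) is 2F1: upper {-7/6, 2}, lower {25/6}, prefactor 4. Verdict: the Kummer evaluation I3 applies (x = -1; c = 25/6 equals 1+a-b for upper {-7/6, 2}: listed pattern). Sum: 19/3.

Structural cue: t_0 being 4, the factor k + 1/2 cancels (top and bottom), leaving prefactor 4.
Term ratio: r(k) = (-1) * (k-7/6) (k+2) / [(k+25/6) (k+1)] - rational in k, leading ratio (-1); with t_0 = 4, classification follows.


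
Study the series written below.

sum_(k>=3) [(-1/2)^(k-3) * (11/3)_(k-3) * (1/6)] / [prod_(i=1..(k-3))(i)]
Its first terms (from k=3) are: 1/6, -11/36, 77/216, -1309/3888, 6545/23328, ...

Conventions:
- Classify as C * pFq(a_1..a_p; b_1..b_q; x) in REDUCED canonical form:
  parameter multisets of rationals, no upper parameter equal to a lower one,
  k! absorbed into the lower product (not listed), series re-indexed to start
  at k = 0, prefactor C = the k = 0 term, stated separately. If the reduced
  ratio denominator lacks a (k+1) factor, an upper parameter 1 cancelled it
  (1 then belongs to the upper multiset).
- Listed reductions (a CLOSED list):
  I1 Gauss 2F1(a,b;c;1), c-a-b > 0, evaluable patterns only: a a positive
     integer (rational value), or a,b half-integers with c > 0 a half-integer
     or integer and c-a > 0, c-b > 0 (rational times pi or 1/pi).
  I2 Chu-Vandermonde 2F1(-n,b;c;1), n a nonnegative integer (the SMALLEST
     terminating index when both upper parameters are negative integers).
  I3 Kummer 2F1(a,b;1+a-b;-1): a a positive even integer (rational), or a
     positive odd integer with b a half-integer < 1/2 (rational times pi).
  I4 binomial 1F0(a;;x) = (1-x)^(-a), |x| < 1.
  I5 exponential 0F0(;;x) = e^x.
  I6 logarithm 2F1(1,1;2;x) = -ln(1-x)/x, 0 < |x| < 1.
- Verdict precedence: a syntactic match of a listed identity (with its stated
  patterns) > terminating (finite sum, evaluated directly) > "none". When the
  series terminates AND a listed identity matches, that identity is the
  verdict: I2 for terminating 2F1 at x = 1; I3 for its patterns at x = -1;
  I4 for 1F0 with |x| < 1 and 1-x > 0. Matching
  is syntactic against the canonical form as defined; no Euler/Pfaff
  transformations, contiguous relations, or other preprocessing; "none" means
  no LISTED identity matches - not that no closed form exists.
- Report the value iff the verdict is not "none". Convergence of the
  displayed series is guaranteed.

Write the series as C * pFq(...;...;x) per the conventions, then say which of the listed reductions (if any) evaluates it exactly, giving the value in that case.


Canonical form: C = 1/6 times 1F0 with upper {11/3}, lower {-}, x = -1/2. Verdict: this is binomial (I4) (the 1F0 binomial series: exponent -11/3, x = -1/2). Value: (1/6) * (3/2)^(-11/3).

Structural cue: with t_0 = 1/6, the product of the first k integers (C = 1/6, x = -1/2) is k!.
Consecutive-term ratio: r(k) = (-1/2) * (k+11/3) / [(k+1)] - rational; roots negated = parameters, x = (-1/2), C = 1/6.


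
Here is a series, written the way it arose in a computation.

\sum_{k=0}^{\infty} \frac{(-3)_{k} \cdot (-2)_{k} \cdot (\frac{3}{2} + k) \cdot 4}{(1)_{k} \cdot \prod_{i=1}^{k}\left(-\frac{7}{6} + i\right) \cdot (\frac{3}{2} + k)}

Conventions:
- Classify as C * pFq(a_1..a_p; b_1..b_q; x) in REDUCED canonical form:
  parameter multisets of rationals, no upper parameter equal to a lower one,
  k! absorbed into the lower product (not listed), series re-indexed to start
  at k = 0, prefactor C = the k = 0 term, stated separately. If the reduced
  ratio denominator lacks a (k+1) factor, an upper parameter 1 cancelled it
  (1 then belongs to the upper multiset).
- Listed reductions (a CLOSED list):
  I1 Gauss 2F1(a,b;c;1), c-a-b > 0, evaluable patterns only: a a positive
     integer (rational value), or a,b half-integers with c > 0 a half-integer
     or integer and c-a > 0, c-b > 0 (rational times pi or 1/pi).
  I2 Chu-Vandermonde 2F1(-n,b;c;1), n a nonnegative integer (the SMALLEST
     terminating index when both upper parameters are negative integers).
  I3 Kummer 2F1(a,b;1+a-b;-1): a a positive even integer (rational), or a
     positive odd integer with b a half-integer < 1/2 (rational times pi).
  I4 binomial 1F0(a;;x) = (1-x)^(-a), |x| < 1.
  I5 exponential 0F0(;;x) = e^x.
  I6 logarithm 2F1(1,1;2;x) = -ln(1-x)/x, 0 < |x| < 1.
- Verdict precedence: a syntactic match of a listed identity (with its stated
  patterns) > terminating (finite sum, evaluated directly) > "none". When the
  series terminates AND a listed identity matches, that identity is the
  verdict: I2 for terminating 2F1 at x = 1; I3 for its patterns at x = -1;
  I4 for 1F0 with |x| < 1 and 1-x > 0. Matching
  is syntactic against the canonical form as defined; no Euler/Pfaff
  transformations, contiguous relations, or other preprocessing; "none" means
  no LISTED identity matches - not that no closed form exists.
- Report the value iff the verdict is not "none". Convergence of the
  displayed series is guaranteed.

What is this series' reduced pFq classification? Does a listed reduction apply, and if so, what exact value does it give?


Reduced: x = 1, 2F1, upper = {-3, -2}, lower = {-\frac{1}{6}}, C = 4. Verdict: Chu-Vandermonde (I2) applies (terminating 2F1 at x = 1 with n = 2, b = -3, c = -\frac{1}{6}). Hence: -\frac{1564}{5}.

Key step: x = 1 and (1)_k (C = 4, x = 1) is k! itself.
Adjacent-term ratio: r(k) = 1 * (k-3) (k-2) / [(k-\frac{1}{6}) (k+1)] - rational in k, leading ratio 1; with t_0 = 4, classification follows.


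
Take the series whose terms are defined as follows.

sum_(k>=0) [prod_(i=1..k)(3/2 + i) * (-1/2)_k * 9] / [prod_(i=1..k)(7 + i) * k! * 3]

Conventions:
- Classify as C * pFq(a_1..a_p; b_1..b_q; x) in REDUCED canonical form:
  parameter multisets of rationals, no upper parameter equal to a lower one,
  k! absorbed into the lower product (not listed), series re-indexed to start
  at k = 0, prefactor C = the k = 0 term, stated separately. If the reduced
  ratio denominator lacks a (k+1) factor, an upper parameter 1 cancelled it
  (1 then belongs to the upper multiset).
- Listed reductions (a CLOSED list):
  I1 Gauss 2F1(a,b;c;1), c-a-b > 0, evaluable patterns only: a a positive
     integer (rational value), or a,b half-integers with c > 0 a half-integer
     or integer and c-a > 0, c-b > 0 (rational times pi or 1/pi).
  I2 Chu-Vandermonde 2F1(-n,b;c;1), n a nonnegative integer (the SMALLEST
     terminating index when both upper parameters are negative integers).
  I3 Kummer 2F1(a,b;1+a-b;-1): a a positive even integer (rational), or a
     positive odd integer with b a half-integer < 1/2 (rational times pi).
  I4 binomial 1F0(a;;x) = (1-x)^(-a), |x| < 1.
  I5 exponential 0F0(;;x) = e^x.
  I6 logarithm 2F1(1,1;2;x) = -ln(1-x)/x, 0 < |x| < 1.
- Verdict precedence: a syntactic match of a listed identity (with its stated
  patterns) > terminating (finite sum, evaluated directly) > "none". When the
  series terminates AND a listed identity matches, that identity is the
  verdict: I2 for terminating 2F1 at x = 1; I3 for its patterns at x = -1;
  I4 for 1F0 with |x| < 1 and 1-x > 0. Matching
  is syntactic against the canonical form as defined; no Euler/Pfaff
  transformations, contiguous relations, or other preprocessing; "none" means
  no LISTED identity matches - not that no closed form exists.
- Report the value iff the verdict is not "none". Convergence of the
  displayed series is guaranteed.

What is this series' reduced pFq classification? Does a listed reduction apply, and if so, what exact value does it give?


This is 3 * 2F1(-1/2, 5/2; 8; 1) in reduced canonical form. Verdict at x = 1: Gauss (I1, half-integer pattern) matches (x = 1; upper {-1/2, 5/2} half-integers, c = 8 in the evaluable pattern). Hence: (1048576/135135) / pi.

The tell: x = 1 and the lower running product (C = 3, x = 1) is a rising factorial.
Term ratio: r(k) = 1 * (k-1/2) (k+5/2) / [(k+8) (k+1)] - rational in k, leading ratio 1; with t_0 = 3, classification follows.


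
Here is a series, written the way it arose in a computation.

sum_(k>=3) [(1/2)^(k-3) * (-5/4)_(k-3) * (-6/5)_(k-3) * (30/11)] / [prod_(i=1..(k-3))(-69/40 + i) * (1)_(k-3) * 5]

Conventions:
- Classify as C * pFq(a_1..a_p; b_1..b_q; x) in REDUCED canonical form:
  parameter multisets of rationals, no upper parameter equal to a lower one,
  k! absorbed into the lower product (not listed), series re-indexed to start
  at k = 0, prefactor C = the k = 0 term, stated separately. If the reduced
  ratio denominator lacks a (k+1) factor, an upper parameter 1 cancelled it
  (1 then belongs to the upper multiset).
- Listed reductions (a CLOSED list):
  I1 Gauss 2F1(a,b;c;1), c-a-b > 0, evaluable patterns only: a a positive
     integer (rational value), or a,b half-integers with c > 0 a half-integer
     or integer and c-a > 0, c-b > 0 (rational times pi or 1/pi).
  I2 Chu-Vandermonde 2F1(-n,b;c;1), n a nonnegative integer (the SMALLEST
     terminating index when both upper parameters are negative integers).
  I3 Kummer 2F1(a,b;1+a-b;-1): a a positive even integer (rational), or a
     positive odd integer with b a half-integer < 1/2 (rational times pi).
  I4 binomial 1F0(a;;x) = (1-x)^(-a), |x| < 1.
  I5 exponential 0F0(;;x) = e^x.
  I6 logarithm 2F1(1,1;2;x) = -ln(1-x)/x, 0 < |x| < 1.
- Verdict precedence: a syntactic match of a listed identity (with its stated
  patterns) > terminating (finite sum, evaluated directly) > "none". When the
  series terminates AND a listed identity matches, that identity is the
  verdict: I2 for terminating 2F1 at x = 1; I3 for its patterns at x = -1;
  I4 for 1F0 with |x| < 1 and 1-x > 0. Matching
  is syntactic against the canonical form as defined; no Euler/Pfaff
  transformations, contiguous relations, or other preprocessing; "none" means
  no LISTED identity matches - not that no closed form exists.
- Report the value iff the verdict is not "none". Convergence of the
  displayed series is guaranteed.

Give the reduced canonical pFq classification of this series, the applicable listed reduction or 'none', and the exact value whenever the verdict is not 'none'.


With C = 6/11: the canonical form is 2F1(-5/4, -6/5; -29/40; 1/2). Verdict: none - this 2F1 at x = 1/2 matches no listed pattern, and upper {-5/4, -6/5} holds no stopper.

The tell: t_0 = 6/11 here, and the constant factors (C = 6/11) combine into one prefactor.
Ratio: r(k) = (1/2) * (k-5/4) (k-6/5) / [(k-29/40) (k+1)] - rational in k. x = (1/2); t_0 = 6/11; negate the roots.


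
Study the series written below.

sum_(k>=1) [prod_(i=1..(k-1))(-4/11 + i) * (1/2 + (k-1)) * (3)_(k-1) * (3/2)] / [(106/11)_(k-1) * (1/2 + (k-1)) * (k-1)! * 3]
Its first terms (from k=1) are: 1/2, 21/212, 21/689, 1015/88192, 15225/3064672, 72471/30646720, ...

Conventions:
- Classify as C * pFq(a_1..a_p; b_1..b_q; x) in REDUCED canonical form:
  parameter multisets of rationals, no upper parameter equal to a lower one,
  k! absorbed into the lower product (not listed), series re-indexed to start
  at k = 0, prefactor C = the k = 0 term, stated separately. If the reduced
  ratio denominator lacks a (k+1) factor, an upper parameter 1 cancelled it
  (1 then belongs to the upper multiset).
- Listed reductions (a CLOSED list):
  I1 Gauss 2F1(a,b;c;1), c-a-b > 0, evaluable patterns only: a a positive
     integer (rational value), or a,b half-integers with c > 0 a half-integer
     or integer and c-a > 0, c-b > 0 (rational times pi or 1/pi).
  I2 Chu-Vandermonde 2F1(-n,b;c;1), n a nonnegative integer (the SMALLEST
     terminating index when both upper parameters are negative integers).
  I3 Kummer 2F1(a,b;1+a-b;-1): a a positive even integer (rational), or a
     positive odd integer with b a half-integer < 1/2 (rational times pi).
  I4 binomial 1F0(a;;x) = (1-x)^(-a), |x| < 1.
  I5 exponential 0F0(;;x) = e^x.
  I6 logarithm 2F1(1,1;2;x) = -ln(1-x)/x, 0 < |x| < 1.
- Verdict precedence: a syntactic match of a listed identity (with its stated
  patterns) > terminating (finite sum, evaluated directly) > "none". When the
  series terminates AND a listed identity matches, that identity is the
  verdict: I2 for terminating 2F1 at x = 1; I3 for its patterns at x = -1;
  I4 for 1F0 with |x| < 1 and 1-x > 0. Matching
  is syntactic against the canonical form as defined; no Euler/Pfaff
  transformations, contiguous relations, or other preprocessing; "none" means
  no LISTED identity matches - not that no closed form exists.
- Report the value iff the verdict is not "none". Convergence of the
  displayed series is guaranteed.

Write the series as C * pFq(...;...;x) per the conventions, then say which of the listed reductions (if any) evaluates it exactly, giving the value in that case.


Key step: from the first term 1/2: striking the common factor k + 1/2 reduces the term (C = 1/2, x = 1).
Consecutive-term ratio: r(k) = 1 * (k+7/11) (k+3) / [(k+106/11) (k+1)] - rational in k, leading ratio 1; with t_0 = 1/2, classification follows.

The series (x = 1) is 2F1: upper {7/11, 3}, lower {106/11}, prefactor 1/2. Verdict (x = 1): Gauss's theorem (I1) applies (x = 1: the Gamma ratio telescopes since c-a-b = 6 > 0 and a = 3 in Z>0). Hence: 6935/10648.


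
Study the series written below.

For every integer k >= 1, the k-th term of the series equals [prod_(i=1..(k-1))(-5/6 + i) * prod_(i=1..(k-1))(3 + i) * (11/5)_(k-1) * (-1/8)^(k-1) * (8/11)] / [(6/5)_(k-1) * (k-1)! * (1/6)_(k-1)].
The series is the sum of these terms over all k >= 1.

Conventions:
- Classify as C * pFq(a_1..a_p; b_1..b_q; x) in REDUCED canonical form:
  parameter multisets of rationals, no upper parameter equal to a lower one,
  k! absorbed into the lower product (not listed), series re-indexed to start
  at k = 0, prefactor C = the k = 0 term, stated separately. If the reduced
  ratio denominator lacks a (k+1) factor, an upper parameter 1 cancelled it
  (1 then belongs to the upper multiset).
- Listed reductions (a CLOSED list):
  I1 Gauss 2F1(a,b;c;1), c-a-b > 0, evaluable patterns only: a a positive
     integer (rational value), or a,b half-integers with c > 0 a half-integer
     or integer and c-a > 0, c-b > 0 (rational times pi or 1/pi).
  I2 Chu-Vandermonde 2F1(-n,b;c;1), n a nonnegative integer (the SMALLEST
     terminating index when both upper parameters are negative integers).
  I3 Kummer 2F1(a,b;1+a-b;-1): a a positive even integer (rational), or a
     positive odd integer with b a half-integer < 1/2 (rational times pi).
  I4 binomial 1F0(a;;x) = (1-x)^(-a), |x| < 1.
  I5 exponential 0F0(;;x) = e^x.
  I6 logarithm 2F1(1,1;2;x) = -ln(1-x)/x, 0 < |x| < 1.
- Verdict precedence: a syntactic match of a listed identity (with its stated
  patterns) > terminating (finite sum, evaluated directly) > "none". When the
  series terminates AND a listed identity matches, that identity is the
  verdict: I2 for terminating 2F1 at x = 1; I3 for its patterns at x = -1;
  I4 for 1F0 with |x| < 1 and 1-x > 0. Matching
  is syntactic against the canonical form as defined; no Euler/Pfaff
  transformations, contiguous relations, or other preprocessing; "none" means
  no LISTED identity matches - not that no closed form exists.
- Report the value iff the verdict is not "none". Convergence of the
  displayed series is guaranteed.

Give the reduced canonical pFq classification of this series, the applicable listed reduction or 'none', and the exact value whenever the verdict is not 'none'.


Reduced: x = -1/8, 2F1, upper = {11/5, 4}, lower = {6/5}, C = 8/11. Verdict: none - at argument -1/8 the multisets {11/5, 4} ; {6/5} match no listed identity.

Key step: with t_0 = 8/11, the running product (C = 8/11, x = -1/8) telescopes to a rising factorial.
Step ratio: r(k) = (-1/8) * (k+11/5) (k+4) / [(k+6/5) (k+1)] - rational; roots negated = parameters, x = (-1/8), C = 8/11.


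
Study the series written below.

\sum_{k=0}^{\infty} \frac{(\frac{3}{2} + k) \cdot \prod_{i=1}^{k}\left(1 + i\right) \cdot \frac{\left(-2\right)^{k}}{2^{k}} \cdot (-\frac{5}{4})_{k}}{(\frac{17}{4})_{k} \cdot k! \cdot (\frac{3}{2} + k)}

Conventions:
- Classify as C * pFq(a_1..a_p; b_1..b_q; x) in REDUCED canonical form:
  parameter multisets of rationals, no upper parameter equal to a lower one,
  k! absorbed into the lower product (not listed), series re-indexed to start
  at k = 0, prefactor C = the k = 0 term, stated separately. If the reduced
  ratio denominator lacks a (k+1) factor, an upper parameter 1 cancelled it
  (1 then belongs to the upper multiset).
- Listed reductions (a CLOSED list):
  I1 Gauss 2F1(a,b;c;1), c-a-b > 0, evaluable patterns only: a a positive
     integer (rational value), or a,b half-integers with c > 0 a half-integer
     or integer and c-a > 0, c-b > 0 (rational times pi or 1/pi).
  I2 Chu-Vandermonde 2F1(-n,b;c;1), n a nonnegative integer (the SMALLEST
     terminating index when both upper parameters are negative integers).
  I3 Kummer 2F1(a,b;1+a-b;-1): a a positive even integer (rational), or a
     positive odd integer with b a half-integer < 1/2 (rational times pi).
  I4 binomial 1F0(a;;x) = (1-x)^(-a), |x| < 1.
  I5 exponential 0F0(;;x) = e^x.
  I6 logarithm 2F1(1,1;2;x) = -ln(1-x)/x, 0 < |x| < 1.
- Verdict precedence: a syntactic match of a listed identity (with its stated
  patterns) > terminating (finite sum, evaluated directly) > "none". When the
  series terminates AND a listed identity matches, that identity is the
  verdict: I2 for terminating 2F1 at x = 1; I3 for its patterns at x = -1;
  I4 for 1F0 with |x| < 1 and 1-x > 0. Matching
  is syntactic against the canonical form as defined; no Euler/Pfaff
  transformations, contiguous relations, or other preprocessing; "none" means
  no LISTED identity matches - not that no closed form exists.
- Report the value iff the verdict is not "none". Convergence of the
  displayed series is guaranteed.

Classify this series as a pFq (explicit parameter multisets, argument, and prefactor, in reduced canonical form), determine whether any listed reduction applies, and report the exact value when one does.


The series (x = -1) is 2F1: upper {-\frac{5}{4}, 2}, lower {\frac{17}{4}}, prefactor 1. Verdict: Kummer (I3) applies (x = -1; c = \frac{17}{4} equals 1+a-b for upper {-\frac{5}{4}, 2}: listed pattern). Its exact value is \frac{13}{8}.

The tell: with t_0 = 1, the running product (C = 1, x = -1) telescopes to a rising factorial.
Adjacent-term ratio: r(k) = -1 * (k-\frac{5}{4}) (k+2) / [(k+\frac{17}{4}) (k+1)] - poly over poly, x = -1 from leading terms; C = 1 at k = 0.


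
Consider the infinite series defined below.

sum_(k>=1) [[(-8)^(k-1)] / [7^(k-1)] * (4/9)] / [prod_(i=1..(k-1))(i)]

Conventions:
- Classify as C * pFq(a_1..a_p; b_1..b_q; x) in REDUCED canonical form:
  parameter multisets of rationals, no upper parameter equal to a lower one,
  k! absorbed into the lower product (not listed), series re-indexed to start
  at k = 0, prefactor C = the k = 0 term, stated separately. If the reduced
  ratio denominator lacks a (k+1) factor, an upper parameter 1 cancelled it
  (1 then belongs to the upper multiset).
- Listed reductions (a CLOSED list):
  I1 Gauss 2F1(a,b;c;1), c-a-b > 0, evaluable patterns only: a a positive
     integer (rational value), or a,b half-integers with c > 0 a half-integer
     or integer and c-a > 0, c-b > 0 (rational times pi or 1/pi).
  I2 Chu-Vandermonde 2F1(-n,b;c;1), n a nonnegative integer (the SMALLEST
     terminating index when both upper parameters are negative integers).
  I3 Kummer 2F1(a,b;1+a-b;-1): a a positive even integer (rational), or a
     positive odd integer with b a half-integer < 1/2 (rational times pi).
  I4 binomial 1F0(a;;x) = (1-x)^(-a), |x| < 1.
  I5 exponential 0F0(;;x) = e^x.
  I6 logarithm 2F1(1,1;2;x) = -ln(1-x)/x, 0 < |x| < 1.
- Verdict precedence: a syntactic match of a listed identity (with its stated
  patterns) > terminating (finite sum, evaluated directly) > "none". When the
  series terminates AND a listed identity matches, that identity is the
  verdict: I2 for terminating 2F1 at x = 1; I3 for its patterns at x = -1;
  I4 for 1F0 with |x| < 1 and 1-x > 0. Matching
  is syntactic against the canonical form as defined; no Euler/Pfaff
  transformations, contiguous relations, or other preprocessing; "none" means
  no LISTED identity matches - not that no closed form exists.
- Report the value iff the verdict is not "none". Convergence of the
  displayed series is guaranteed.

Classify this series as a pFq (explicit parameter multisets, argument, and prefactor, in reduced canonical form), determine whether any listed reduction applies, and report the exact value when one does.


Key observation: t_0 = 4/9 here, and the two geometric factors (C = 4/9) combine into one argument.
Step ratio: r(k) = (-8/7) * 1 / [(k+1)] ; factor over Q: parameters, x = (-8/7), and C = 4/9.

x = -8/7 here; the reduced form reads 0F0, upper {-}, lower {-}, C = 4/9. Verdict: the I5 exponential reduction fires (the 0F0 exponential series at x = -8/7). Its exact value is (4/9) * e^(-8/7).


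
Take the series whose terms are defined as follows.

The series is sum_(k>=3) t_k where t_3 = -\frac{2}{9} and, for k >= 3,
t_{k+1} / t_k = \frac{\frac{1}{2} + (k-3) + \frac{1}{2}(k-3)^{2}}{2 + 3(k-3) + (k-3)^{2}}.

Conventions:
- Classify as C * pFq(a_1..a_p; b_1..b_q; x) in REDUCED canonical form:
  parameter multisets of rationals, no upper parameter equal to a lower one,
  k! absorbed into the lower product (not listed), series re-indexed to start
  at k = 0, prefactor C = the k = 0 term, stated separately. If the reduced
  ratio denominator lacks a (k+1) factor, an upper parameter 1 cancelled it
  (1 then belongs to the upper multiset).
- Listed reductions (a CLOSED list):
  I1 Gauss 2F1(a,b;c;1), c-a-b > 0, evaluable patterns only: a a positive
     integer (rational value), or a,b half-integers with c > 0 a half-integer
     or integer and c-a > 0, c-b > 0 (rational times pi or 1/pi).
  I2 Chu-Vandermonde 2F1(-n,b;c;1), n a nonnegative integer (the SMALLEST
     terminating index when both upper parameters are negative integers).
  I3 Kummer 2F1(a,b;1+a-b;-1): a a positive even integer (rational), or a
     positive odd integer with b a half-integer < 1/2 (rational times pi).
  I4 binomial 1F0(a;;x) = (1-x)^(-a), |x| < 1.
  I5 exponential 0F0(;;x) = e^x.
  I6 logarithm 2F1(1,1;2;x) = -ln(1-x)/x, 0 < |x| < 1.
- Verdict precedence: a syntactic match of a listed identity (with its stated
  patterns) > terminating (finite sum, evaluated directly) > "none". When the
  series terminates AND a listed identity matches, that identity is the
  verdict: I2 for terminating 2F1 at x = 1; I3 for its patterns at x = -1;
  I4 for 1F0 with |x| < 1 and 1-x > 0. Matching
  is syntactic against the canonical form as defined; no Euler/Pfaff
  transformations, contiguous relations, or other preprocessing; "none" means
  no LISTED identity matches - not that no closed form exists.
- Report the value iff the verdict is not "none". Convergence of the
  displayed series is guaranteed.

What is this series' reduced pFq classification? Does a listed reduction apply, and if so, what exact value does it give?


Canonical form: C = -\frac{2}{9} times 2F1 with upper {1, 1}, lower {2}, x = \frac{1}{2}. Verdict (x = \frac{1}{2}): the I6 logarithm reduction applies (the logarithm: parameters (1,1;2), x = \frac{1}{2}). Exact value: \frac{4}{9} \cdot \ln\left(\frac{1}{2}\right).

Structural cue: t_0 = -\frac{2}{9} here, and factor the ratio over Q (C = -2/9): negated roots = parameters.
Term ratio: r(k) = \frac{1}{2} * (k+1) (k+1) / [(k+2) (k+1)] - poly over poly, x = \frac{1}{2} from leading terms; C = -\frac{2}{9} at k = 0.


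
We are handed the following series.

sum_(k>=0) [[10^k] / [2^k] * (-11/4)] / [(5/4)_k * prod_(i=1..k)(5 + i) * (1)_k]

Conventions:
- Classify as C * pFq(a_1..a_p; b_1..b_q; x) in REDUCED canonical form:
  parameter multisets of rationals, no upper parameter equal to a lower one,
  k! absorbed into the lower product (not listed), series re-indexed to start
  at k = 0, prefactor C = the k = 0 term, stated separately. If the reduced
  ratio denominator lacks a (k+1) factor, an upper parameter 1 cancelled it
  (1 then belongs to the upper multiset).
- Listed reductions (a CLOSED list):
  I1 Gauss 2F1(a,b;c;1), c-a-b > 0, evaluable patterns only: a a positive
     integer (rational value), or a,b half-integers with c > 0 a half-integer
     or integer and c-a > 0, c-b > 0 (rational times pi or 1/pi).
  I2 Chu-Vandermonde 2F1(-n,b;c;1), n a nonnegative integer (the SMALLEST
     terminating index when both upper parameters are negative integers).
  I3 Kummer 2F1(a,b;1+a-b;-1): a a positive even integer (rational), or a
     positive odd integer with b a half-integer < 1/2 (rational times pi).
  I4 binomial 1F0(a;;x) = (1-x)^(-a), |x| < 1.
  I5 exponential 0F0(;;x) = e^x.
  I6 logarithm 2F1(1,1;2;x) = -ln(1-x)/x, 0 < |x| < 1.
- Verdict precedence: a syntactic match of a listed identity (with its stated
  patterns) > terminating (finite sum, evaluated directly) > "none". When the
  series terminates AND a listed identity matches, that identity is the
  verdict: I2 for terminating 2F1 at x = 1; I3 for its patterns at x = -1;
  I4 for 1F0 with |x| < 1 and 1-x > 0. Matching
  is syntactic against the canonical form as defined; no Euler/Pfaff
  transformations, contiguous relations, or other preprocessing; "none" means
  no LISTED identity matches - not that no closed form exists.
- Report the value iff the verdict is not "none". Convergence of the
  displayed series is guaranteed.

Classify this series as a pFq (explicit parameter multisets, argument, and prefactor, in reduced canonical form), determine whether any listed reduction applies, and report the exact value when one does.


Prefactor -11/4, argument 5: 0F2 with upper {-} over lower {5/4, 6}. Verdict: none - at argument 5 the multisets {-} ; {5/4, 6} match no listed identity.

Structural cue: t_0 = -11/4 here, and (1)_k (prefactor -11/4) is k! itself.
Ratio: r(k) = 5 * 1 / [(k+5/4) (k+6) (k+1)] - poly over poly, x = 5 from leading terms; C = -11/4 at k = 0.


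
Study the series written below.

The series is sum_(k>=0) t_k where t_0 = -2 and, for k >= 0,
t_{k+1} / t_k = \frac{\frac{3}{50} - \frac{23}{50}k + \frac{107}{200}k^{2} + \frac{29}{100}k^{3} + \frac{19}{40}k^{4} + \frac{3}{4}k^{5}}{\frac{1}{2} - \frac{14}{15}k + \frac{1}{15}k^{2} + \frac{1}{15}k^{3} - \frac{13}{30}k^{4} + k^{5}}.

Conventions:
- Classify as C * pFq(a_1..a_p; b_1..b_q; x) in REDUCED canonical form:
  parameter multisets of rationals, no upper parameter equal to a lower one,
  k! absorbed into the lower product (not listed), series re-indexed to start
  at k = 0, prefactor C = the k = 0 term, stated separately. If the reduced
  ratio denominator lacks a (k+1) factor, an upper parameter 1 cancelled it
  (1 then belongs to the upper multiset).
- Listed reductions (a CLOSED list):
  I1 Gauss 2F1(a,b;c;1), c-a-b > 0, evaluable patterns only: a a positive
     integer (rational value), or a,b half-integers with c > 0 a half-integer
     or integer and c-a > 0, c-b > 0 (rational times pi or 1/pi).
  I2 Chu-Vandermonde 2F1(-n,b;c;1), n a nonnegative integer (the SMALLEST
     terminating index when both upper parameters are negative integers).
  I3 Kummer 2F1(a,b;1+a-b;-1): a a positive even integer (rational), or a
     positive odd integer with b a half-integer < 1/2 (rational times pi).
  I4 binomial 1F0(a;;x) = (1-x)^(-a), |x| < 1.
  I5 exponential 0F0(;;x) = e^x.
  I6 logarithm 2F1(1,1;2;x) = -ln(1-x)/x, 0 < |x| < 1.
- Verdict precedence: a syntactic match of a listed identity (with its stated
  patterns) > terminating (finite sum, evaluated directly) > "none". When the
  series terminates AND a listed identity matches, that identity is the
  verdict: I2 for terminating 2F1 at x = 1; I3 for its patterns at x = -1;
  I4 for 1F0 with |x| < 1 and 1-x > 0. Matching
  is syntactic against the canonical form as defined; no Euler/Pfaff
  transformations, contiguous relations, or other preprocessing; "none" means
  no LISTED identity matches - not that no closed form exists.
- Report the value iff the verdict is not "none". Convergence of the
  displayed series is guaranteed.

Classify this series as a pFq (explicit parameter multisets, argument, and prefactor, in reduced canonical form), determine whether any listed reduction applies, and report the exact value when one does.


Classification (C = -2): 3F2 with upper {-\frac{2}{5}, -\frac{1}{6}, \frac{6}{5}}, lower {-\frac{5}{6}, -\frac{3}{5}}, argument x = \frac{3}{4}. Verdict: none. No listed pattern accepts 3F2(-\frac{2}{5}, -\frac{1}{6}, \frac{6}{5}; -\frac{5}{6}, -\frac{3}{5}; \frac{3}{4}).

First insight: x = \frac{3}{4} and cancel k^2 + 1 from the displayed ratio first; then C = -2, x = 3/4.
Term ratio: r(k) = \frac{3}{4} * (k-\frac{2}{5}) (k-\frac{1}{6}) (k+\frac{6}{5}) / [(k-\frac{5}{6}) (k-\frac{3}{5}) (k+1)] - rational in k. x = \frac{3}{4}; t_0 = -2; negate the roots.


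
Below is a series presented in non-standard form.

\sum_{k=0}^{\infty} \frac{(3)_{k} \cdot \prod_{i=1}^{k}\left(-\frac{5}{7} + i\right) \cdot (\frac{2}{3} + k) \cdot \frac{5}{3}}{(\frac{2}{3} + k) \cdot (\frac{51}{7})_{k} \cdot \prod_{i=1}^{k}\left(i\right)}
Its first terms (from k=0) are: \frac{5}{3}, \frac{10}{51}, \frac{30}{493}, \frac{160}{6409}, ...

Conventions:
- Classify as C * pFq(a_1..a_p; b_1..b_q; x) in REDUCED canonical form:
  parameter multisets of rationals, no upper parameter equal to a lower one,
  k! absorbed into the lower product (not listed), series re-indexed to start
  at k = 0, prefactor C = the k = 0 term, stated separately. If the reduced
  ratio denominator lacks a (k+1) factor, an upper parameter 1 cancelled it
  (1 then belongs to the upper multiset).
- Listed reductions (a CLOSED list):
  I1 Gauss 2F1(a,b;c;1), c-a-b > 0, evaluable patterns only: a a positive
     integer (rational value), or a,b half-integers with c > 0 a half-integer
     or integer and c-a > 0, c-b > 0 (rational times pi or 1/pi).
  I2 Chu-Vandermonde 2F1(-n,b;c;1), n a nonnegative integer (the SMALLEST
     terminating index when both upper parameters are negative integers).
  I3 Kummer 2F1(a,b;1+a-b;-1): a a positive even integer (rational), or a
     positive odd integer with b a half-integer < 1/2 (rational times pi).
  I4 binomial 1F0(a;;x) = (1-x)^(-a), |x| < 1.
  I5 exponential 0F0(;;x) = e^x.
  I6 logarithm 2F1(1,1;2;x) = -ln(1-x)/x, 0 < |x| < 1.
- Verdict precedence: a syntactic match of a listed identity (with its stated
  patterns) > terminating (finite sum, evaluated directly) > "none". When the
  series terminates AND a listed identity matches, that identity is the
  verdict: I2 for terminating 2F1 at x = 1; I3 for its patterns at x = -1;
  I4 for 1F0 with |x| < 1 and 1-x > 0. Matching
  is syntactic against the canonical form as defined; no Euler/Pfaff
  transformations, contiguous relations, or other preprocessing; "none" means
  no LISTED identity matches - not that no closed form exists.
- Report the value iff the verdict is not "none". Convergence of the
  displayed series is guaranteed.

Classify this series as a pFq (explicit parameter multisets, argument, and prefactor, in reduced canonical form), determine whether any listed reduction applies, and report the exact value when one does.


At argument 1: a 2F1 with upper {\frac{2}{7}, 3}, lower {\frac{51}{7}}, scaled by C = \frac{5}{3}. Verdict: Gauss's theorem (I1) fires (x = 1: the Gamma ratio telescopes since c-a-b = 4 > 0 and a = 3 in Z>0). Value: \frac{2035}{1029}.

Key step: from the first term \frac{5}{3}: the factor k + 2/3 cancels (top and bottom), leaving C = 5/3.
Ratio: r(k) = 1 * (k+\frac{2}{7}) (k+3) / [(k+\frac{51}{7}) (k+1)] - poly over poly, x = 1 from leading terms; C = \frac{5}{3} at k = 0.
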